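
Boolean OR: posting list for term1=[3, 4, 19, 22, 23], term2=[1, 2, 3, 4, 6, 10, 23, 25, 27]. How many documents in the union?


Boolean OR: find union of posting lists
term1 docs: [3, 4, 19, 22, 23]
term2 docs: [1, 2, 3, 4, 6, 10, 23, 25, 27]
Union: [1, 2, 3, 4, 6, 10, 19, 22, 23, 25, 27]
|union| = 11

11


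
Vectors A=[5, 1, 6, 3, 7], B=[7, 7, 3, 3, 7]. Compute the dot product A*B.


Dot product = sum of element-wise products
A[0]*B[0] = 5*7 = 35
A[1]*B[1] = 1*7 = 7
A[2]*B[2] = 6*3 = 18
A[3]*B[3] = 3*3 = 9
A[4]*B[4] = 7*7 = 49
Sum = 35 + 7 + 18 + 9 + 49 = 118

118


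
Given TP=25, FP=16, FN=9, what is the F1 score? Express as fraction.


F1 = 2 * P * R / (P + R)
P = TP/(TP+FP) = 25/41 = 25/41
R = TP/(TP+FN) = 25/34 = 25/34
2 * P * R = 2 * 25/41 * 25/34 = 625/697
P + R = 25/41 + 25/34 = 1875/1394
F1 = 625/697 / 1875/1394 = 2/3

2/3


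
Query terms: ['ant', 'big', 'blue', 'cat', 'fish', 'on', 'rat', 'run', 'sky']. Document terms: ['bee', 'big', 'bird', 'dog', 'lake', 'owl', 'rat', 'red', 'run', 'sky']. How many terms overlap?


Query terms: ['ant', 'big', 'blue', 'cat', 'fish', 'on', 'rat', 'run', 'sky']
Document terms: ['bee', 'big', 'bird', 'dog', 'lake', 'owl', 'rat', 'red', 'run', 'sky']
Common terms: ['big', 'rat', 'run', 'sky']
Overlap count = 4

4


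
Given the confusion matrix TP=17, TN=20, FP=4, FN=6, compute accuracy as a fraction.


Accuracy = (TP + TN) / (TP + TN + FP + FN)
TP + TN = 17 + 20 = 37
Total = 17 + 20 + 4 + 6 = 47
Accuracy = 37 / 47 = 37/47

37/47


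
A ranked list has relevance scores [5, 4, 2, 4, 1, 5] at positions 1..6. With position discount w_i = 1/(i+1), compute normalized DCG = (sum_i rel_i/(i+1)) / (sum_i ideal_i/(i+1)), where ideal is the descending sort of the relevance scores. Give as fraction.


Position discount weights w_i = 1/(i+1) for i=1..6:
Weights = [1/2, 1/3, 1/4, 1/5, 1/6, 1/7]
Actual relevance: [5, 4, 2, 4, 1, 5]
DCG = 5/2 + 4/3 + 2/4 + 4/5 + 1/6 + 5/7 = 421/70
Ideal relevance (sorted desc): [5, 5, 4, 4, 2, 1]
Ideal DCG = 5/2 + 5/3 + 4/4 + 4/5 + 2/6 + 1/7 = 451/70
nDCG = DCG / ideal_DCG = 421/70 / 451/70 = 421/451

421/451


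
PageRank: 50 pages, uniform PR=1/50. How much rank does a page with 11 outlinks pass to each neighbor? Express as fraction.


Initial PR = 1/50 = 1/50
Outlinks = 11
Contribution per link = PR / outlinks
= 1/50 / 11
= 1/550

1/550


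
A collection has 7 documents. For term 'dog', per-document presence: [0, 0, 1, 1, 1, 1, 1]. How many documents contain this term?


Checking each document for 'dog':
Doc 1: absent
Doc 2: absent
Doc 3: present
Doc 4: present
Doc 5: present
Doc 6: present
Doc 7: present
df = sum of presences = 0 + 0 + 1 + 1 + 1 + 1 + 1 = 5

5


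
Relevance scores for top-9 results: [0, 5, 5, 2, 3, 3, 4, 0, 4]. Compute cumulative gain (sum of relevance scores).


Cumulative Gain = sum of relevance scores
Position 1: rel=0, running sum=0
Position 2: rel=5, running sum=5
Position 3: rel=5, running sum=10
Position 4: rel=2, running sum=12
Position 5: rel=3, running sum=15
Position 6: rel=3, running sum=18
Position 7: rel=4, running sum=22
Position 8: rel=0, running sum=22
Position 9: rel=4, running sum=26
CG = 26

26


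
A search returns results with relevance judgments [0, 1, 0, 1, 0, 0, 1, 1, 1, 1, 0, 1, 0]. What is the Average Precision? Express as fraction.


Computing P@k for each relevant position:
Position 1: not relevant
Position 2: relevant, P@2 = 1/2 = 1/2
Position 3: not relevant
Position 4: relevant, P@4 = 2/4 = 1/2
Position 5: not relevant
Position 6: not relevant
Position 7: relevant, P@7 = 3/7 = 3/7
Position 8: relevant, P@8 = 4/8 = 1/2
Position 9: relevant, P@9 = 5/9 = 5/9
Position 10: relevant, P@10 = 6/10 = 3/5
Position 11: not relevant
Position 12: relevant, P@12 = 7/12 = 7/12
Position 13: not relevant
Sum of P@k = 1/2 + 1/2 + 3/7 + 1/2 + 5/9 + 3/5 + 7/12 = 4621/1260
AP = 4621/1260 / 7 = 4621/8820

4621/8820


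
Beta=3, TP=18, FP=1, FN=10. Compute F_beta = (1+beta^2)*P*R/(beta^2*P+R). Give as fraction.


P = TP/(TP+FP) = 18/19 = 18/19
R = TP/(TP+FN) = 18/28 = 9/14
beta^2 = 3^2 = 9
(1 + beta^2) = 10
Numerator = (1+beta^2)*P*R = 810/133
Denominator = beta^2*P + R = 162/19 + 9/14 = 2439/266
F_beta = 180/271

180/271


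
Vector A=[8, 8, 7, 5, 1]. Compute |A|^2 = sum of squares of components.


|A|^2 = sum of squared components
A[0]^2 = 8^2 = 64
A[1]^2 = 8^2 = 64
A[2]^2 = 7^2 = 49
A[3]^2 = 5^2 = 25
A[4]^2 = 1^2 = 1
Sum = 64 + 64 + 49 + 25 + 1 = 203

203


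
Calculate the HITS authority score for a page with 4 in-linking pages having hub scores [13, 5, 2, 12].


Authority = sum of hub scores of in-linkers
In-link 1: hub score = 13
In-link 2: hub score = 5
In-link 3: hub score = 2
In-link 4: hub score = 12
Authority = 13 + 5 + 2 + 12 = 32

32


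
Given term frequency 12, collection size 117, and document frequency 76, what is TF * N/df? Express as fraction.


TF * (N/df)
= 12 * (117/76)
= 12 * 117/76
= 351/19

351/19


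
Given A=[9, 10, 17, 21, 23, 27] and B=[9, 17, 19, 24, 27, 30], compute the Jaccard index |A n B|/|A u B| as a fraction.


A intersect B = [9, 17, 27]
|A intersect B| = 3
A union B = [9, 10, 17, 19, 21, 23, 24, 27, 30]
|A union B| = 9
Jaccard = 3/9 = 1/3

1/3


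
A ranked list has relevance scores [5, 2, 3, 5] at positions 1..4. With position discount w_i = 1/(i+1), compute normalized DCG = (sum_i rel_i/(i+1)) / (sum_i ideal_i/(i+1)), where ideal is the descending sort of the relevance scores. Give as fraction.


Position discount weights w_i = 1/(i+1) for i=1..4:
Weights = [1/2, 1/3, 1/4, 1/5]
Actual relevance: [5, 2, 3, 5]
DCG = 5/2 + 2/3 + 3/4 + 5/5 = 59/12
Ideal relevance (sorted desc): [5, 5, 3, 2]
Ideal DCG = 5/2 + 5/3 + 3/4 + 2/5 = 319/60
nDCG = DCG / ideal_DCG = 59/12 / 319/60 = 295/319

295/319


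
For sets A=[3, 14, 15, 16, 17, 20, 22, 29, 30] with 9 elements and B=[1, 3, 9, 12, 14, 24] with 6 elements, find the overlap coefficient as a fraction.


A intersect B = [3, 14]
|A intersect B| = 2
min(|A|, |B|) = min(9, 6) = 6
Overlap = 2 / 6 = 1/3

1/3


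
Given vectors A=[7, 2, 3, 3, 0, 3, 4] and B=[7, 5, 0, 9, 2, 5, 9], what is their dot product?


Dot product = sum of element-wise products
A[0]*B[0] = 7*7 = 49
A[1]*B[1] = 2*5 = 10
A[2]*B[2] = 3*0 = 0
A[3]*B[3] = 3*9 = 27
A[4]*B[4] = 0*2 = 0
A[5]*B[5] = 3*5 = 15
A[6]*B[6] = 4*9 = 36
Sum = 49 + 10 + 0 + 27 + 0 + 15 + 36 = 137

137


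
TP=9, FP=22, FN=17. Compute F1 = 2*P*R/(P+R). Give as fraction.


F1 = 2 * P * R / (P + R)
P = TP/(TP+FP) = 9/31 = 9/31
R = TP/(TP+FN) = 9/26 = 9/26
2 * P * R = 2 * 9/31 * 9/26 = 81/403
P + R = 9/31 + 9/26 = 513/806
F1 = 81/403 / 513/806 = 6/19

6/19


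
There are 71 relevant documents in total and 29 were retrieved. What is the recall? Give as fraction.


Recall = retrieved_relevant / total_relevant
= 29 / 71
= 29 / (29 + 42)
= 29/71

29/71


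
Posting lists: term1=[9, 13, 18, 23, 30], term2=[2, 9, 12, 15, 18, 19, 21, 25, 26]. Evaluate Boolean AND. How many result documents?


Boolean AND: find intersection of posting lists
term1 docs: [9, 13, 18, 23, 30]
term2 docs: [2, 9, 12, 15, 18, 19, 21, 25, 26]
Intersection: [9, 18]
|intersection| = 2

2


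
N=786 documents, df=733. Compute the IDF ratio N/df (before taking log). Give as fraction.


IDF ratio = N / df
= 786 / 733
= 786/733

786/733


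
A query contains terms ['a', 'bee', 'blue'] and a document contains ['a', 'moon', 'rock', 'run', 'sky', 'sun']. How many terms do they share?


Query terms: ['a', 'bee', 'blue']
Document terms: ['a', 'moon', 'rock', 'run', 'sky', 'sun']
Common terms: ['a']
Overlap count = 1

1


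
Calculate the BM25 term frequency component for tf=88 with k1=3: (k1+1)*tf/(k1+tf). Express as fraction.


BM25 TF component = (k1+1)*tf / (k1+tf)
k1 = 3, tf = 88
Numerator = (3+1)*88 = 352
Denominator = 3 + 88 = 91
= 352/91 = 352/91

352/91


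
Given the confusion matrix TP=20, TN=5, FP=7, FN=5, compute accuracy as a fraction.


Accuracy = (TP + TN) / (TP + TN + FP + FN)
TP + TN = 20 + 5 = 25
Total = 20 + 5 + 7 + 5 = 37
Accuracy = 25 / 37 = 25/37

25/37


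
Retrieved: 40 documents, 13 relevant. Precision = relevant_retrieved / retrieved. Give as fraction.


Precision = relevant_retrieved / total_retrieved
= 13 / 40
= 13 / (13 + 27)
= 13/40

13/40


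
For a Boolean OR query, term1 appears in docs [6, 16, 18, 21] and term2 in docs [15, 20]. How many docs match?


Boolean OR: find union of posting lists
term1 docs: [6, 16, 18, 21]
term2 docs: [15, 20]
Union: [6, 15, 16, 18, 20, 21]
|union| = 6

6


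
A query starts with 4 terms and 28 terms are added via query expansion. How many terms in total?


Original terms: 4
Expansion terms: 28
Total = 4 + 28 = 32

32


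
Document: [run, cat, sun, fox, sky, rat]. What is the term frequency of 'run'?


Document has 6 words
Scanning for 'run':
Found at positions: [0]
Count = 1

1


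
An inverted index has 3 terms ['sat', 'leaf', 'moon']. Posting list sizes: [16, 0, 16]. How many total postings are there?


Summing posting list sizes:
'sat': 16 postings
'leaf': 0 postings
'moon': 16 postings
Total = 16 + 0 + 16 = 32

32


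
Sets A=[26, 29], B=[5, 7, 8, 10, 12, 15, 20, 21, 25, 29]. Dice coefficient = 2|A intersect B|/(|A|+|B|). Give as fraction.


A intersect B = [29]
|A intersect B| = 1
|A| = 2, |B| = 10
Dice = 2*1 / (2+10)
= 2 / 12 = 1/6

1/6


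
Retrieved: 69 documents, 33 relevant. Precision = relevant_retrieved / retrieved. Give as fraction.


Precision = relevant_retrieved / total_retrieved
= 33 / 69
= 33 / (33 + 36)
= 11/23

11/23


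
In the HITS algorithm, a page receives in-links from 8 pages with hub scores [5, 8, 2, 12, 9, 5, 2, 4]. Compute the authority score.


Authority = sum of hub scores of in-linkers
In-link 1: hub score = 5
In-link 2: hub score = 8
In-link 3: hub score = 2
In-link 4: hub score = 12
In-link 5: hub score = 9
In-link 6: hub score = 5
In-link 7: hub score = 2
In-link 8: hub score = 4
Authority = 5 + 8 + 2 + 12 + 9 + 5 + 2 + 4 = 47

47


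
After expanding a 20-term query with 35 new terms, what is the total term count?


Original terms: 20
Expansion terms: 35
Total = 20 + 35 = 55

55


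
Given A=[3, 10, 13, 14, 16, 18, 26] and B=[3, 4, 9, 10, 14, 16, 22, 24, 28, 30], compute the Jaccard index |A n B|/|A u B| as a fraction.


A intersect B = [3, 10, 14, 16]
|A intersect B| = 4
A union B = [3, 4, 9, 10, 13, 14, 16, 18, 22, 24, 26, 28, 30]
|A union B| = 13
Jaccard = 4/13 = 4/13

4/13


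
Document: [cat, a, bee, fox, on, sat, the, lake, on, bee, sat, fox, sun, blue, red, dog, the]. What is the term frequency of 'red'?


Document has 17 words
Scanning for 'red':
Found at positions: [14]
Count = 1

1


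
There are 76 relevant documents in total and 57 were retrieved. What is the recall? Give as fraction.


Recall = retrieved_relevant / total_relevant
= 57 / 76
= 57 / (57 + 19)
= 3/4

3/4


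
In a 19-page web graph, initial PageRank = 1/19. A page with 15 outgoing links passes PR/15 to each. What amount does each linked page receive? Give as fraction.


Initial PR = 1/19 = 1/19
Outlinks = 15
Contribution per link = PR / outlinks
= 1/19 / 15
= 1/285

1/285


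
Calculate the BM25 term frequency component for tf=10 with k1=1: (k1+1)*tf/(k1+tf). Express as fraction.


BM25 TF component = (k1+1)*tf / (k1+tf)
k1 = 1, tf = 10
Numerator = (1+1)*10 = 20
Denominator = 1 + 10 = 11
= 20/11 = 20/11

20/11


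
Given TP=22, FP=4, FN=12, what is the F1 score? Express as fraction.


F1 = 2 * P * R / (P + R)
P = TP/(TP+FP) = 22/26 = 11/13
R = TP/(TP+FN) = 22/34 = 11/17
2 * P * R = 2 * 11/13 * 11/17 = 242/221
P + R = 11/13 + 11/17 = 330/221
F1 = 242/221 / 330/221 = 11/15

11/15


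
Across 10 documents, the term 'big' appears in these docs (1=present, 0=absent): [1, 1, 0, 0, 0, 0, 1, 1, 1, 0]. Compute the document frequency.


Checking each document for 'big':
Doc 1: present
Doc 2: present
Doc 3: absent
Doc 4: absent
Doc 5: absent
Doc 6: absent
Doc 7: present
Doc 8: present
Doc 9: present
Doc 10: absent
df = sum of presences = 1 + 1 + 0 + 0 + 0 + 0 + 1 + 1 + 1 + 0 = 5

5


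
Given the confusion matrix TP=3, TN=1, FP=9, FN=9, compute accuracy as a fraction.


Accuracy = (TP + TN) / (TP + TN + FP + FN)
TP + TN = 3 + 1 = 4
Total = 3 + 1 + 9 + 9 = 22
Accuracy = 4 / 22 = 2/11

2/11


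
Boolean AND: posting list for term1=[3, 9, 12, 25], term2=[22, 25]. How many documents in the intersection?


Boolean AND: find intersection of posting lists
term1 docs: [3, 9, 12, 25]
term2 docs: [22, 25]
Intersection: [25]
|intersection| = 1

1


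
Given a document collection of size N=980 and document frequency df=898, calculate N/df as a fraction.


IDF ratio = N / df
= 980 / 898
= 490/449

490/449


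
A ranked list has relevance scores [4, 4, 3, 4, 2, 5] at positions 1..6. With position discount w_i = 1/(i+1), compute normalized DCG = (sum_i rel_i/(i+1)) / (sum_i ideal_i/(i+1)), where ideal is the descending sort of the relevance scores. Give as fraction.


Position discount weights w_i = 1/(i+1) for i=1..6:
Weights = [1/2, 1/3, 1/4, 1/5, 1/6, 1/7]
Actual relevance: [4, 4, 3, 4, 2, 5]
DCG = 4/2 + 4/3 + 3/4 + 4/5 + 2/6 + 5/7 = 2491/420
Ideal relevance (sorted desc): [5, 4, 4, 4, 3, 2]
Ideal DCG = 5/2 + 4/3 + 4/4 + 4/5 + 3/6 + 2/7 = 674/105
nDCG = DCG / ideal_DCG = 2491/420 / 674/105 = 2491/2696

2491/2696


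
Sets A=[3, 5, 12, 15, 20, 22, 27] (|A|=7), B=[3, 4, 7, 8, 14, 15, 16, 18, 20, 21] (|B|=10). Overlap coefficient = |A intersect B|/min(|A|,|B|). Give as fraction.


A intersect B = [3, 15, 20]
|A intersect B| = 3
min(|A|, |B|) = min(7, 10) = 7
Overlap = 3 / 7 = 3/7

3/7


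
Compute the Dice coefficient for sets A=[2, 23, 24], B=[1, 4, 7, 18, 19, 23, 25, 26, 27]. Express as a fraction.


A intersect B = [23]
|A intersect B| = 1
|A| = 3, |B| = 9
Dice = 2*1 / (3+9)
= 2 / 12 = 1/6

1/6


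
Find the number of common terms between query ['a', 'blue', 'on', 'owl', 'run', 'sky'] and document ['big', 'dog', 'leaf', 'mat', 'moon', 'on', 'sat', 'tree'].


Query terms: ['a', 'blue', 'on', 'owl', 'run', 'sky']
Document terms: ['big', 'dog', 'leaf', 'mat', 'moon', 'on', 'sat', 'tree']
Common terms: ['on']
Overlap count = 1

1


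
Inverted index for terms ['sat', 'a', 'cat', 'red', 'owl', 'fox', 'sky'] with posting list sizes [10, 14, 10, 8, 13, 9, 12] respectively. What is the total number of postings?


Summing posting list sizes:
'sat': 10 postings
'a': 14 postings
'cat': 10 postings
'red': 8 postings
'owl': 13 postings
'fox': 9 postings
'sky': 12 postings
Total = 10 + 14 + 10 + 8 + 13 + 9 + 12 = 76

76


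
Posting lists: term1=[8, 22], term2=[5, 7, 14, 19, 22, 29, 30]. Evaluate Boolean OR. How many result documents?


Boolean OR: find union of posting lists
term1 docs: [8, 22]
term2 docs: [5, 7, 14, 19, 22, 29, 30]
Union: [5, 7, 8, 14, 19, 22, 29, 30]
|union| = 8

8


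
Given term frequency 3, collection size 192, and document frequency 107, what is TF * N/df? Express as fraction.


TF * (N/df)
= 3 * (192/107)
= 3 * 192/107
= 576/107

576/107


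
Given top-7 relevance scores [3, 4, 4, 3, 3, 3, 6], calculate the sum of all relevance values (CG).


Cumulative Gain = sum of relevance scores
Position 1: rel=3, running sum=3
Position 2: rel=4, running sum=7
Position 3: rel=4, running sum=11
Position 4: rel=3, running sum=14
Position 5: rel=3, running sum=17
Position 6: rel=3, running sum=20
Position 7: rel=6, running sum=26
CG = 26

26


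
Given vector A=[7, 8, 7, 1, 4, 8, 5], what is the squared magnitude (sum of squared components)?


|A|^2 = sum of squared components
A[0]^2 = 7^2 = 49
A[1]^2 = 8^2 = 64
A[2]^2 = 7^2 = 49
A[3]^2 = 1^2 = 1
A[4]^2 = 4^2 = 16
A[5]^2 = 8^2 = 64
A[6]^2 = 5^2 = 25
Sum = 49 + 64 + 49 + 1 + 16 + 64 + 25 = 268

268


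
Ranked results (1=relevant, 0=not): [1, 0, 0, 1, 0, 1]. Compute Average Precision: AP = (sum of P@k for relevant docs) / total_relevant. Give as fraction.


Computing P@k for each relevant position:
Position 1: relevant, P@1 = 1/1 = 1
Position 2: not relevant
Position 3: not relevant
Position 4: relevant, P@4 = 2/4 = 1/2
Position 5: not relevant
Position 6: relevant, P@6 = 3/6 = 1/2
Sum of P@k = 1 + 1/2 + 1/2 = 2
AP = 2 / 3 = 2/3

2/3


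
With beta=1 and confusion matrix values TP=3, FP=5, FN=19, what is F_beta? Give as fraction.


P = TP/(TP+FP) = 3/8 = 3/8
R = TP/(TP+FN) = 3/22 = 3/22
beta^2 = 1^2 = 1
(1 + beta^2) = 2
Numerator = (1+beta^2)*P*R = 9/88
Denominator = beta^2*P + R = 3/8 + 3/22 = 45/88
F_beta = 1/5

1/5


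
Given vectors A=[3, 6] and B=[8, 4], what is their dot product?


Dot product = sum of element-wise products
A[0]*B[0] = 3*8 = 24
A[1]*B[1] = 6*4 = 24
Sum = 24 + 24 = 48

48


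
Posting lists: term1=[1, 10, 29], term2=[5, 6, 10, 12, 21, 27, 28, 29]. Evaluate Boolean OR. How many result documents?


Boolean OR: find union of posting lists
term1 docs: [1, 10, 29]
term2 docs: [5, 6, 10, 12, 21, 27, 28, 29]
Union: [1, 5, 6, 10, 12, 21, 27, 28, 29]
|union| = 9

9


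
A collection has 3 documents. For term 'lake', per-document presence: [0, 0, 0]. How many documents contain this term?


Checking each document for 'lake':
Doc 1: absent
Doc 2: absent
Doc 3: absent
df = sum of presences = 0 + 0 + 0 = 0

0


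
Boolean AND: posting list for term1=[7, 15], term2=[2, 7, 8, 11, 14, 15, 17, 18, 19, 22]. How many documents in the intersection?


Boolean AND: find intersection of posting lists
term1 docs: [7, 15]
term2 docs: [2, 7, 8, 11, 14, 15, 17, 18, 19, 22]
Intersection: [7, 15]
|intersection| = 2

2


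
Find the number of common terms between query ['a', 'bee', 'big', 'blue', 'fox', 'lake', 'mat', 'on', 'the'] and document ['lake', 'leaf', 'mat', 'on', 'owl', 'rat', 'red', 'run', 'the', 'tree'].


Query terms: ['a', 'bee', 'big', 'blue', 'fox', 'lake', 'mat', 'on', 'the']
Document terms: ['lake', 'leaf', 'mat', 'on', 'owl', 'rat', 'red', 'run', 'the', 'tree']
Common terms: ['lake', 'mat', 'on', 'the']
Overlap count = 4

4


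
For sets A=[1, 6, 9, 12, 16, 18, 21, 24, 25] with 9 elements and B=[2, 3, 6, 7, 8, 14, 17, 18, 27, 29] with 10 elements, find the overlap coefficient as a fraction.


A intersect B = [6, 18]
|A intersect B| = 2
min(|A|, |B|) = min(9, 10) = 9
Overlap = 2 / 9 = 2/9

2/9


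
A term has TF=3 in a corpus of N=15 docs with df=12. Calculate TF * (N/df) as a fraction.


TF * (N/df)
= 3 * (15/12)
= 3 * 5/4
= 15/4

15/4


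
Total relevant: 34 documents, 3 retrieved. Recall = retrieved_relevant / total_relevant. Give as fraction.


Recall = retrieved_relevant / total_relevant
= 3 / 34
= 3 / (3 + 31)
= 3/34

3/34


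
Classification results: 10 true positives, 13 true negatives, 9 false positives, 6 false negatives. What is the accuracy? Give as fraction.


Accuracy = (TP + TN) / (TP + TN + FP + FN)
TP + TN = 10 + 13 = 23
Total = 10 + 13 + 9 + 6 = 38
Accuracy = 23 / 38 = 23/38

23/38


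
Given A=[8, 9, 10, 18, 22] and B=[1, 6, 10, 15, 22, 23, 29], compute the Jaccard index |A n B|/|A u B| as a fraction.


A intersect B = [10, 22]
|A intersect B| = 2
A union B = [1, 6, 8, 9, 10, 15, 18, 22, 23, 29]
|A union B| = 10
Jaccard = 2/10 = 1/5

1/5


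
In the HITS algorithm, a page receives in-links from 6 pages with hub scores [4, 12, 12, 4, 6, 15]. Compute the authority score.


Authority = sum of hub scores of in-linkers
In-link 1: hub score = 4
In-link 2: hub score = 12
In-link 3: hub score = 12
In-link 4: hub score = 4
In-link 5: hub score = 6
In-link 6: hub score = 15
Authority = 4 + 12 + 12 + 4 + 6 + 15 = 53

53


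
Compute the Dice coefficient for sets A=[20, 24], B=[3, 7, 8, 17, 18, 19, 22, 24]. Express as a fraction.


A intersect B = [24]
|A intersect B| = 1
|A| = 2, |B| = 8
Dice = 2*1 / (2+8)
= 2 / 10 = 1/5

1/5


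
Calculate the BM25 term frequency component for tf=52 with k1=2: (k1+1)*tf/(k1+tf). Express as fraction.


BM25 TF component = (k1+1)*tf / (k1+tf)
k1 = 2, tf = 52
Numerator = (2+1)*52 = 156
Denominator = 2 + 52 = 54
= 156/54 = 26/9

26/9


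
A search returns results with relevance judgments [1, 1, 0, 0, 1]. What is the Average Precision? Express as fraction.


Computing P@k for each relevant position:
Position 1: relevant, P@1 = 1/1 = 1
Position 2: relevant, P@2 = 2/2 = 1
Position 3: not relevant
Position 4: not relevant
Position 5: relevant, P@5 = 3/5 = 3/5
Sum of P@k = 1 + 1 + 3/5 = 13/5
AP = 13/5 / 3 = 13/15

13/15


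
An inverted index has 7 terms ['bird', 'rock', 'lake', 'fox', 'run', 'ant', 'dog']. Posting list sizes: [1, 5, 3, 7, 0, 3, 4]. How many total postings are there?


Summing posting list sizes:
'bird': 1 postings
'rock': 5 postings
'lake': 3 postings
'fox': 7 postings
'run': 0 postings
'ant': 3 postings
'dog': 4 postings
Total = 1 + 5 + 3 + 7 + 0 + 3 + 4 = 23

23


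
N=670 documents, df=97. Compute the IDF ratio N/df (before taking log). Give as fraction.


IDF ratio = N / df
= 670 / 97
= 670/97

670/97


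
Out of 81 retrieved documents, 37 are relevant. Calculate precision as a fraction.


Precision = relevant_retrieved / total_retrieved
= 37 / 81
= 37 / (37 + 44)
= 37/81

37/81


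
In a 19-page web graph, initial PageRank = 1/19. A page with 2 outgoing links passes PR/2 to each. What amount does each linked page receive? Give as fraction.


Initial PR = 1/19 = 1/19
Outlinks = 2
Contribution per link = PR / outlinks
= 1/19 / 2
= 1/38

1/38


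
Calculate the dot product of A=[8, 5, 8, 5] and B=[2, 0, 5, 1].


Dot product = sum of element-wise products
A[0]*B[0] = 8*2 = 16
A[1]*B[1] = 5*0 = 0
A[2]*B[2] = 8*5 = 40
A[3]*B[3] = 5*1 = 5
Sum = 16 + 0 + 40 + 5 = 61

61


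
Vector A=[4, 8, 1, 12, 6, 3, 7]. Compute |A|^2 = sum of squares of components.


|A|^2 = sum of squared components
A[0]^2 = 4^2 = 16
A[1]^2 = 8^2 = 64
A[2]^2 = 1^2 = 1
A[3]^2 = 12^2 = 144
A[4]^2 = 6^2 = 36
A[5]^2 = 3^2 = 9
A[6]^2 = 7^2 = 49
Sum = 16 + 64 + 1 + 144 + 36 + 9 + 49 = 319

319


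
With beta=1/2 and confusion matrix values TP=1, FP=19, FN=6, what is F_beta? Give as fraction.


P = TP/(TP+FP) = 1/20 = 1/20
R = TP/(TP+FN) = 1/7 = 1/7
beta^2 = 1/2^2 = 1/4
(1 + beta^2) = 5/4
Numerator = (1+beta^2)*P*R = 1/112
Denominator = beta^2*P + R = 1/80 + 1/7 = 87/560
F_beta = 5/87

5/87


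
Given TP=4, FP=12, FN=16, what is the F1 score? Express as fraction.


F1 = 2 * P * R / (P + R)
P = TP/(TP+FP) = 4/16 = 1/4
R = TP/(TP+FN) = 4/20 = 1/5
2 * P * R = 2 * 1/4 * 1/5 = 1/10
P + R = 1/4 + 1/5 = 9/20
F1 = 1/10 / 9/20 = 2/9

2/9


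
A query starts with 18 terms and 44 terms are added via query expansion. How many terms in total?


Original terms: 18
Expansion terms: 44
Total = 18 + 44 = 62

62


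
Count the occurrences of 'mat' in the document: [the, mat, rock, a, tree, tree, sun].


Document has 7 words
Scanning for 'mat':
Found at positions: [1]
Count = 1

1


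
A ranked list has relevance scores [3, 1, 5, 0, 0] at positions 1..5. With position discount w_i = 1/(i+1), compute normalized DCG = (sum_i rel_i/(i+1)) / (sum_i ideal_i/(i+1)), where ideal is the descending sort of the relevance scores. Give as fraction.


Position discount weights w_i = 1/(i+1) for i=1..5:
Weights = [1/2, 1/3, 1/4, 1/5, 1/6]
Actual relevance: [3, 1, 5, 0, 0]
DCG = 3/2 + 1/3 + 5/4 + 0/5 + 0/6 = 37/12
Ideal relevance (sorted desc): [5, 3, 1, 0, 0]
Ideal DCG = 5/2 + 3/3 + 1/4 + 0/5 + 0/6 = 15/4
nDCG = DCG / ideal_DCG = 37/12 / 15/4 = 37/45

37/45


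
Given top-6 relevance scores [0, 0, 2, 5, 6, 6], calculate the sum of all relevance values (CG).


Cumulative Gain = sum of relevance scores
Position 1: rel=0, running sum=0
Position 2: rel=0, running sum=0
Position 3: rel=2, running sum=2
Position 4: rel=5, running sum=7
Position 5: rel=6, running sum=13
Position 6: rel=6, running sum=19
CG = 19

19


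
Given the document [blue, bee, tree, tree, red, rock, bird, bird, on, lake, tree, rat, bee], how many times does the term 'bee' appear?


Document has 13 words
Scanning for 'bee':
Found at positions: [1, 12]
Count = 2

2


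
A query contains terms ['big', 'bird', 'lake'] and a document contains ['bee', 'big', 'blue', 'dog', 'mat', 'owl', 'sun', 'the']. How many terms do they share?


Query terms: ['big', 'bird', 'lake']
Document terms: ['bee', 'big', 'blue', 'dog', 'mat', 'owl', 'sun', 'the']
Common terms: ['big']
Overlap count = 1

1


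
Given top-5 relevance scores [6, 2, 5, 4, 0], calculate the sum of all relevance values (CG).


Cumulative Gain = sum of relevance scores
Position 1: rel=6, running sum=6
Position 2: rel=2, running sum=8
Position 3: rel=5, running sum=13
Position 4: rel=4, running sum=17
Position 5: rel=0, running sum=17
CG = 17

17


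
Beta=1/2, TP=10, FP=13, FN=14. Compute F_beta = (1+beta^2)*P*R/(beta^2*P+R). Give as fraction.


P = TP/(TP+FP) = 10/23 = 10/23
R = TP/(TP+FN) = 10/24 = 5/12
beta^2 = 1/2^2 = 1/4
(1 + beta^2) = 5/4
Numerator = (1+beta^2)*P*R = 125/552
Denominator = beta^2*P + R = 5/46 + 5/12 = 145/276
F_beta = 25/58

25/58


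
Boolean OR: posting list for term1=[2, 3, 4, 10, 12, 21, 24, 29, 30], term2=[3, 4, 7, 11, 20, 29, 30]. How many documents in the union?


Boolean OR: find union of posting lists
term1 docs: [2, 3, 4, 10, 12, 21, 24, 29, 30]
term2 docs: [3, 4, 7, 11, 20, 29, 30]
Union: [2, 3, 4, 7, 10, 11, 12, 20, 21, 24, 29, 30]
|union| = 12

12


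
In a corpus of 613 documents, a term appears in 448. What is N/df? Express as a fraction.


IDF ratio = N / df
= 613 / 448
= 613/448

613/448


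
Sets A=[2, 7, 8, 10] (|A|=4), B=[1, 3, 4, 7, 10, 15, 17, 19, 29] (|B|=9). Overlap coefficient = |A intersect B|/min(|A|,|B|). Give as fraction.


A intersect B = [7, 10]
|A intersect B| = 2
min(|A|, |B|) = min(4, 9) = 4
Overlap = 2 / 4 = 1/2

1/2


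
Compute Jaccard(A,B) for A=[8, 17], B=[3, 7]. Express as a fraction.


A intersect B = []
|A intersect B| = 0
A union B = [3, 7, 8, 17]
|A union B| = 4
Jaccard = 0/4 = 0

0


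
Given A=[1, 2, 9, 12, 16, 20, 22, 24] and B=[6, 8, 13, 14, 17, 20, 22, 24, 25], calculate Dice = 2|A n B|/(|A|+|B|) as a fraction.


A intersect B = [20, 22, 24]
|A intersect B| = 3
|A| = 8, |B| = 9
Dice = 2*3 / (8+9)
= 6 / 17 = 6/17

6/17


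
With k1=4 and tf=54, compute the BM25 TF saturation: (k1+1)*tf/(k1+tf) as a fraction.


BM25 TF component = (k1+1)*tf / (k1+tf)
k1 = 4, tf = 54
Numerator = (4+1)*54 = 270
Denominator = 4 + 54 = 58
= 270/58 = 135/29

135/29


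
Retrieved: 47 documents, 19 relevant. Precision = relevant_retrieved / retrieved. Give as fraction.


Precision = relevant_retrieved / total_retrieved
= 19 / 47
= 19 / (19 + 28)
= 19/47

19/47


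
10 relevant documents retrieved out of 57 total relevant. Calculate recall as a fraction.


Recall = retrieved_relevant / total_relevant
= 10 / 57
= 10 / (10 + 47)
= 10/57

10/57


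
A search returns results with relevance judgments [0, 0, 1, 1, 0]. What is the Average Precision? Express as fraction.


Computing P@k for each relevant position:
Position 1: not relevant
Position 2: not relevant
Position 3: relevant, P@3 = 1/3 = 1/3
Position 4: relevant, P@4 = 2/4 = 1/2
Position 5: not relevant
Sum of P@k = 1/3 + 1/2 = 5/6
AP = 5/6 / 2 = 5/12

5/12


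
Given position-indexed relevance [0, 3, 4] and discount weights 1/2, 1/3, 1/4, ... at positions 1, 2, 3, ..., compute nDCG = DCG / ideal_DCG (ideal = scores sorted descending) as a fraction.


Position discount weights w_i = 1/(i+1) for i=1..3:
Weights = [1/2, 1/3, 1/4]
Actual relevance: [0, 3, 4]
DCG = 0/2 + 3/3 + 4/4 = 2
Ideal relevance (sorted desc): [4, 3, 0]
Ideal DCG = 4/2 + 3/3 + 0/4 = 3
nDCG = DCG / ideal_DCG = 2 / 3 = 2/3

2/3


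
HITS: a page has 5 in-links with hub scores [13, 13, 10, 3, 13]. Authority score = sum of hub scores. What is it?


Authority = sum of hub scores of in-linkers
In-link 1: hub score = 13
In-link 2: hub score = 13
In-link 3: hub score = 10
In-link 4: hub score = 3
In-link 5: hub score = 13
Authority = 13 + 13 + 10 + 3 + 13 = 52

52


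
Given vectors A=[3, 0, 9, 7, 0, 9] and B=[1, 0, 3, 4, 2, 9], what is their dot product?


Dot product = sum of element-wise products
A[0]*B[0] = 3*1 = 3
A[1]*B[1] = 0*0 = 0
A[2]*B[2] = 9*3 = 27
A[3]*B[3] = 7*4 = 28
A[4]*B[4] = 0*2 = 0
A[5]*B[5] = 9*9 = 81
Sum = 3 + 0 + 27 + 28 + 0 + 81 = 139

139


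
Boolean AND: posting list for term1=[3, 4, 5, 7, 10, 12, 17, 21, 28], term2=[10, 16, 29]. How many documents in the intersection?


Boolean AND: find intersection of posting lists
term1 docs: [3, 4, 5, 7, 10, 12, 17, 21, 28]
term2 docs: [10, 16, 29]
Intersection: [10]
|intersection| = 1

1


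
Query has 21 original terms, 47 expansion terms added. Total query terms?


Original terms: 21
Expansion terms: 47
Total = 21 + 47 = 68

68


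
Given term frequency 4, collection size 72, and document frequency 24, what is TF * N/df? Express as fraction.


TF * (N/df)
= 4 * (72/24)
= 4 * 3
= 12

12


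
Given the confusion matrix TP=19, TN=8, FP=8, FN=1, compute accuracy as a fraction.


Accuracy = (TP + TN) / (TP + TN + FP + FN)
TP + TN = 19 + 8 = 27
Total = 19 + 8 + 8 + 1 = 36
Accuracy = 27 / 36 = 3/4

3/4


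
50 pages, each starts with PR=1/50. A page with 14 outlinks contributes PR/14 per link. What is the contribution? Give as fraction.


Initial PR = 1/50 = 1/50
Outlinks = 14
Contribution per link = PR / outlinks
= 1/50 / 14
= 1/700

1/700


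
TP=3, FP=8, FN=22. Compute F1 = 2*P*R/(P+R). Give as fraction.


F1 = 2 * P * R / (P + R)
P = TP/(TP+FP) = 3/11 = 3/11
R = TP/(TP+FN) = 3/25 = 3/25
2 * P * R = 2 * 3/11 * 3/25 = 18/275
P + R = 3/11 + 3/25 = 108/275
F1 = 18/275 / 108/275 = 1/6

1/6


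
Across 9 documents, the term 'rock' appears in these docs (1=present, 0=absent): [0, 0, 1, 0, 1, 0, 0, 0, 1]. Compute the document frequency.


Checking each document for 'rock':
Doc 1: absent
Doc 2: absent
Doc 3: present
Doc 4: absent
Doc 5: present
Doc 6: absent
Doc 7: absent
Doc 8: absent
Doc 9: present
df = sum of presences = 0 + 0 + 1 + 0 + 1 + 0 + 0 + 0 + 1 = 3

3


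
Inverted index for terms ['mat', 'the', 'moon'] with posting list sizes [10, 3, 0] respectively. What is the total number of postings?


Summing posting list sizes:
'mat': 10 postings
'the': 3 postings
'moon': 0 postings
Total = 10 + 3 + 0 = 13

13


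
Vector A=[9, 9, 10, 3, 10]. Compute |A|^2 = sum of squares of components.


|A|^2 = sum of squared components
A[0]^2 = 9^2 = 81
A[1]^2 = 9^2 = 81
A[2]^2 = 10^2 = 100
A[3]^2 = 3^2 = 9
A[4]^2 = 10^2 = 100
Sum = 81 + 81 + 100 + 9 + 100 = 371

371


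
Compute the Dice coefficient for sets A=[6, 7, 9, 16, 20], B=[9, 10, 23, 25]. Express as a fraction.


A intersect B = [9]
|A intersect B| = 1
|A| = 5, |B| = 4
Dice = 2*1 / (5+4)
= 2 / 9 = 2/9

2/9


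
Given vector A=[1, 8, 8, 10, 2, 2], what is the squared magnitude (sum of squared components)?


|A|^2 = sum of squared components
A[0]^2 = 1^2 = 1
A[1]^2 = 8^2 = 64
A[2]^2 = 8^2 = 64
A[3]^2 = 10^2 = 100
A[4]^2 = 2^2 = 4
A[5]^2 = 2^2 = 4
Sum = 1 + 64 + 64 + 100 + 4 + 4 = 237

237


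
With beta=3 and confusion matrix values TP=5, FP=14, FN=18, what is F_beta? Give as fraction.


P = TP/(TP+FP) = 5/19 = 5/19
R = TP/(TP+FN) = 5/23 = 5/23
beta^2 = 3^2 = 9
(1 + beta^2) = 10
Numerator = (1+beta^2)*P*R = 250/437
Denominator = beta^2*P + R = 45/19 + 5/23 = 1130/437
F_beta = 25/113

25/113


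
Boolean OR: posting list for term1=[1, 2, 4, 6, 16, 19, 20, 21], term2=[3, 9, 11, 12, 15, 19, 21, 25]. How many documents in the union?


Boolean OR: find union of posting lists
term1 docs: [1, 2, 4, 6, 16, 19, 20, 21]
term2 docs: [3, 9, 11, 12, 15, 19, 21, 25]
Union: [1, 2, 3, 4, 6, 9, 11, 12, 15, 16, 19, 20, 21, 25]
|union| = 14

14


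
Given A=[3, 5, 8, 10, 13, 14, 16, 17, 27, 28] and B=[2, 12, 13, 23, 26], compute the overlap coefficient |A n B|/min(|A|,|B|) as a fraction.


A intersect B = [13]
|A intersect B| = 1
min(|A|, |B|) = min(10, 5) = 5
Overlap = 1 / 5 = 1/5

1/5


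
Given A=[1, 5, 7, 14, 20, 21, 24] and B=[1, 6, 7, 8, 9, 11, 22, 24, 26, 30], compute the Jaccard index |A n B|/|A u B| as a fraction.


A intersect B = [1, 7, 24]
|A intersect B| = 3
A union B = [1, 5, 6, 7, 8, 9, 11, 14, 20, 21, 22, 24, 26, 30]
|A union B| = 14
Jaccard = 3/14 = 3/14

3/14


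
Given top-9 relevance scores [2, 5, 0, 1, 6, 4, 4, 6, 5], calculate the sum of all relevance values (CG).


Cumulative Gain = sum of relevance scores
Position 1: rel=2, running sum=2
Position 2: rel=5, running sum=7
Position 3: rel=0, running sum=7
Position 4: rel=1, running sum=8
Position 5: rel=6, running sum=14
Position 6: rel=4, running sum=18
Position 7: rel=4, running sum=22
Position 8: rel=6, running sum=28
Position 9: rel=5, running sum=33
CG = 33

33


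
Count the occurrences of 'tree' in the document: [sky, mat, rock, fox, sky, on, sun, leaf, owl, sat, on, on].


Document has 12 words
Scanning for 'tree':
Term not found in document
Count = 0

0


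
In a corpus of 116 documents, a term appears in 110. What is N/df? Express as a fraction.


IDF ratio = N / df
= 116 / 110
= 58/55

58/55


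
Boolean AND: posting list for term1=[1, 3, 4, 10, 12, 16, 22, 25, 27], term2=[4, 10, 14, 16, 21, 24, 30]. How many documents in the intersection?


Boolean AND: find intersection of posting lists
term1 docs: [1, 3, 4, 10, 12, 16, 22, 25, 27]
term2 docs: [4, 10, 14, 16, 21, 24, 30]
Intersection: [4, 10, 16]
|intersection| = 3

3


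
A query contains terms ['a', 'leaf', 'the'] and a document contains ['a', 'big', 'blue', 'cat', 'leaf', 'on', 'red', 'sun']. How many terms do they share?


Query terms: ['a', 'leaf', 'the']
Document terms: ['a', 'big', 'blue', 'cat', 'leaf', 'on', 'red', 'sun']
Common terms: ['a', 'leaf']
Overlap count = 2

2


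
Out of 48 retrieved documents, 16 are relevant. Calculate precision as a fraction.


Precision = relevant_retrieved / total_retrieved
= 16 / 48
= 16 / (16 + 32)
= 1/3

1/3


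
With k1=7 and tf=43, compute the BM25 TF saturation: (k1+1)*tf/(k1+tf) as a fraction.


BM25 TF component = (k1+1)*tf / (k1+tf)
k1 = 7, tf = 43
Numerator = (7+1)*43 = 344
Denominator = 7 + 43 = 50
= 344/50 = 172/25

172/25


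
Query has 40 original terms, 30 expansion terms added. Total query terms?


Original terms: 40
Expansion terms: 30
Total = 40 + 30 = 70

70


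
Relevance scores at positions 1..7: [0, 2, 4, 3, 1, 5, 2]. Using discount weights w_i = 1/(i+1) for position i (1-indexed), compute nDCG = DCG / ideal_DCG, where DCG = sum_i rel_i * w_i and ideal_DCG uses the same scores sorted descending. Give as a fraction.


Position discount weights w_i = 1/(i+1) for i=1..7:
Weights = [1/2, 1/3, 1/4, 1/5, 1/6, 1/7, 1/8]
Actual relevance: [0, 2, 4, 3, 1, 5, 2]
DCG = 0/2 + 2/3 + 4/4 + 3/5 + 1/6 + 5/7 + 2/8 = 1427/420
Ideal relevance (sorted desc): [5, 4, 3, 2, 2, 1, 0]
Ideal DCG = 5/2 + 4/3 + 3/4 + 2/5 + 2/6 + 1/7 + 0/8 = 2293/420
nDCG = DCG / ideal_DCG = 1427/420 / 2293/420 = 1427/2293

1427/2293


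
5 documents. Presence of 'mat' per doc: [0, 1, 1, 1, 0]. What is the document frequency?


Checking each document for 'mat':
Doc 1: absent
Doc 2: present
Doc 3: present
Doc 4: present
Doc 5: absent
df = sum of presences = 0 + 1 + 1 + 1 + 0 = 3

3


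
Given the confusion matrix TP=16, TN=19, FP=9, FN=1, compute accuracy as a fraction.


Accuracy = (TP + TN) / (TP + TN + FP + FN)
TP + TN = 16 + 19 = 35
Total = 16 + 19 + 9 + 1 = 45
Accuracy = 35 / 45 = 7/9

7/9


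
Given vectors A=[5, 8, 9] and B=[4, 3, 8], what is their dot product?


Dot product = sum of element-wise products
A[0]*B[0] = 5*4 = 20
A[1]*B[1] = 8*3 = 24
A[2]*B[2] = 9*8 = 72
Sum = 20 + 24 + 72 = 116

116


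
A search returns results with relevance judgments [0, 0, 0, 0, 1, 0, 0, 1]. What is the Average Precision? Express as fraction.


Computing P@k for each relevant position:
Position 1: not relevant
Position 2: not relevant
Position 3: not relevant
Position 4: not relevant
Position 5: relevant, P@5 = 1/5 = 1/5
Position 6: not relevant
Position 7: not relevant
Position 8: relevant, P@8 = 2/8 = 1/4
Sum of P@k = 1/5 + 1/4 = 9/20
AP = 9/20 / 2 = 9/40

9/40


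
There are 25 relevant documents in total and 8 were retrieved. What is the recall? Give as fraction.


Recall = retrieved_relevant / total_relevant
= 8 / 25
= 8 / (8 + 17)
= 8/25

8/25


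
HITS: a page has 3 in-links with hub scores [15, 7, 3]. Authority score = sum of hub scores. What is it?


Authority = sum of hub scores of in-linkers
In-link 1: hub score = 15
In-link 2: hub score = 7
In-link 3: hub score = 3
Authority = 15 + 7 + 3 = 25

25


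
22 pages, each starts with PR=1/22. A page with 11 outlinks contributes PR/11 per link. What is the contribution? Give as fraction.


Initial PR = 1/22 = 1/22
Outlinks = 11
Contribution per link = PR / outlinks
= 1/22 / 11
= 1/242

1/242


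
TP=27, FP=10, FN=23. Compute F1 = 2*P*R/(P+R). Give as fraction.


F1 = 2 * P * R / (P + R)
P = TP/(TP+FP) = 27/37 = 27/37
R = TP/(TP+FN) = 27/50 = 27/50
2 * P * R = 2 * 27/37 * 27/50 = 729/925
P + R = 27/37 + 27/50 = 2349/1850
F1 = 729/925 / 2349/1850 = 18/29

18/29


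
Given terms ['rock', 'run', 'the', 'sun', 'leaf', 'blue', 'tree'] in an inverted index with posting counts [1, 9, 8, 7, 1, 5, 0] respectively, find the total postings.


Summing posting list sizes:
'rock': 1 postings
'run': 9 postings
'the': 8 postings
'sun': 7 postings
'leaf': 1 postings
'blue': 5 postings
'tree': 0 postings
Total = 1 + 9 + 8 + 7 + 1 + 5 + 0 = 31

31


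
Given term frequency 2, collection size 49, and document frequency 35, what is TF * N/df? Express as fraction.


TF * (N/df)
= 2 * (49/35)
= 2 * 7/5
= 14/5

14/5


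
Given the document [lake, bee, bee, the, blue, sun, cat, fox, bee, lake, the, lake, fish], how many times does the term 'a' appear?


Document has 13 words
Scanning for 'a':
Term not found in document
Count = 0

0


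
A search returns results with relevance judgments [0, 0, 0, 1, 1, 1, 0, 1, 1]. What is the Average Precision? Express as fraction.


Computing P@k for each relevant position:
Position 1: not relevant
Position 2: not relevant
Position 3: not relevant
Position 4: relevant, P@4 = 1/4 = 1/4
Position 5: relevant, P@5 = 2/5 = 2/5
Position 6: relevant, P@6 = 3/6 = 1/2
Position 7: not relevant
Position 8: relevant, P@8 = 4/8 = 1/2
Position 9: relevant, P@9 = 5/9 = 5/9
Sum of P@k = 1/4 + 2/5 + 1/2 + 1/2 + 5/9 = 397/180
AP = 397/180 / 5 = 397/900

397/900


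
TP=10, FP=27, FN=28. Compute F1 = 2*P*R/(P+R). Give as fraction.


F1 = 2 * P * R / (P + R)
P = TP/(TP+FP) = 10/37 = 10/37
R = TP/(TP+FN) = 10/38 = 5/19
2 * P * R = 2 * 10/37 * 5/19 = 100/703
P + R = 10/37 + 5/19 = 375/703
F1 = 100/703 / 375/703 = 4/15

4/15


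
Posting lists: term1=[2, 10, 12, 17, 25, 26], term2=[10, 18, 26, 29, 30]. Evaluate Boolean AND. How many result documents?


Boolean AND: find intersection of posting lists
term1 docs: [2, 10, 12, 17, 25, 26]
term2 docs: [10, 18, 26, 29, 30]
Intersection: [10, 26]
|intersection| = 2

2


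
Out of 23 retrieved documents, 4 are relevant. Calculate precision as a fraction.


Precision = relevant_retrieved / total_retrieved
= 4 / 23
= 4 / (4 + 19)
= 4/23

4/23


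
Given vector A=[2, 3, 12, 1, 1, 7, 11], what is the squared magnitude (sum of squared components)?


|A|^2 = sum of squared components
A[0]^2 = 2^2 = 4
A[1]^2 = 3^2 = 9
A[2]^2 = 12^2 = 144
A[3]^2 = 1^2 = 1
A[4]^2 = 1^2 = 1
A[5]^2 = 7^2 = 49
A[6]^2 = 11^2 = 121
Sum = 4 + 9 + 144 + 1 + 1 + 49 + 121 = 329

329


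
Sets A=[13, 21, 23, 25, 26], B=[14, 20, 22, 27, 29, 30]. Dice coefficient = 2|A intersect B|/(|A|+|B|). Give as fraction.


A intersect B = []
|A intersect B| = 0
|A| = 5, |B| = 6
Dice = 2*0 / (5+6)
= 0 / 11 = 0

0


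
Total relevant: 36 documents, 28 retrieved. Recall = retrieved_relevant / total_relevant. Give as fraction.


Recall = retrieved_relevant / total_relevant
= 28 / 36
= 28 / (28 + 8)
= 7/9

7/9
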